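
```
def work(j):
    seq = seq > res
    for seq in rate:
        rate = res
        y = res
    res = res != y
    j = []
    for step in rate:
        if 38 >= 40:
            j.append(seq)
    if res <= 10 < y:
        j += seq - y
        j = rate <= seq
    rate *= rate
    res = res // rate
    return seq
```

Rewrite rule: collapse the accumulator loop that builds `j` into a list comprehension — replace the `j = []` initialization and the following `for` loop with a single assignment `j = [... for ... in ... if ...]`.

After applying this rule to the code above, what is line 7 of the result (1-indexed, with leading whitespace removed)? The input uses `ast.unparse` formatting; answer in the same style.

Transformed code:
def work(j):
    seq = seq > res
    for seq in rate:
        rate = res
        y = res
    res = res != y
    j = [seq for step in rate if 38 >= 40]
    if res <= 10 < y:
        j += seq - y
        j = rate <= seq
    rate *= rate
    res = res // rate
    return seq

j = [seq for step in rate if 38 >= 40]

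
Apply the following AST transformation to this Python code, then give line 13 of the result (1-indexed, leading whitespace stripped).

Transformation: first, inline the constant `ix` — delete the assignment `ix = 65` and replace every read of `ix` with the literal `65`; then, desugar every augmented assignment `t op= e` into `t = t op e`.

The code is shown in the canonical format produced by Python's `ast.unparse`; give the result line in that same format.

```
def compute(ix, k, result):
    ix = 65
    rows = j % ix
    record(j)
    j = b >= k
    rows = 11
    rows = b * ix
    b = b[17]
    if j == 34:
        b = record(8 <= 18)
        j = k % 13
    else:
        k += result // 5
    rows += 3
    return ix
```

rows = rows + 3

Transformed code:
def compute(ix, k, result):
    rows = j % 65
    record(j)
    j = b >= k
    rows = 11
    rows = b * 65
    b = b[17]
    if j == 34:
        b = record(8 <= 18)
        j = k % 13
    else:
        k = k + result // 5
    rows = rows + 3
    return 65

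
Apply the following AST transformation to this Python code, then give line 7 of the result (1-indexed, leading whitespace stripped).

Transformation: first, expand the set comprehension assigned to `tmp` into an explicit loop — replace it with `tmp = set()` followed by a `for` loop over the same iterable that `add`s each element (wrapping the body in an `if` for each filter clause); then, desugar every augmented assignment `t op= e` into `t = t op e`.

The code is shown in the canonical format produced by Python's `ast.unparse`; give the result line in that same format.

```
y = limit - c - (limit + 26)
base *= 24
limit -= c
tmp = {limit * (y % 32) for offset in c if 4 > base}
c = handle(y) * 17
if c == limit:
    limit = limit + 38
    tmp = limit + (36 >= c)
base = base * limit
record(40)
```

Transformed code:
y = limit - c - (limit + 26)
base = base * 24
limit = limit - c
tmp = set()
for offset in c:
    if 4 > base:
        tmp.add(limit * (y % 32))
c = handle(y) * 17
if c == limit:
    limit = limit + 38
    tmp = limit + (36 >= c)
base = base * limit
record(40)

tmp.add(limit * (y % 32))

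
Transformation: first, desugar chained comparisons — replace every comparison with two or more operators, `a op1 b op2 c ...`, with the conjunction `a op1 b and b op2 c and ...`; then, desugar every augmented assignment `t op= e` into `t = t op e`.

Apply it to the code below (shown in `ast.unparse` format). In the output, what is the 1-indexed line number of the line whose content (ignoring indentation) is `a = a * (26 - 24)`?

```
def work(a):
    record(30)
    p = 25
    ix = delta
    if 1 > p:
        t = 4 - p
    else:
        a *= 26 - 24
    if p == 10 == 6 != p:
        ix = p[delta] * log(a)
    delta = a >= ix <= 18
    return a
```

8

Transformed code:
def work(a):
    record(30)
    p = 25
    ix = delta
    if 1 > p:
        t = 4 - p
    else:
        a = a * (26 - 24)
    if p == 10 and 10 == 6 and (6 != p):
        ix = p[delta] * log(a)
    delta = a >= ix and ix <= 18
    return a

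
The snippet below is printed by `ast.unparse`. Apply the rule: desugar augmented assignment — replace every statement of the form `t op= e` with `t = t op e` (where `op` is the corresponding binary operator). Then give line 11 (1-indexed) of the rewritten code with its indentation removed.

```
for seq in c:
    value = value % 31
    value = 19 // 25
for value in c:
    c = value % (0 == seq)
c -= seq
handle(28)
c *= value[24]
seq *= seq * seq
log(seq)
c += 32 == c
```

c = c + (32 == c)

Transformed code:
for seq in c:
    value = value % 31
    value = 19 // 25
for value in c:
    c = value % (0 == seq)
c = c - seq
handle(28)
c = c * value[24]
seq = seq * (seq * seq)
log(seq)
c = c + (32 == c)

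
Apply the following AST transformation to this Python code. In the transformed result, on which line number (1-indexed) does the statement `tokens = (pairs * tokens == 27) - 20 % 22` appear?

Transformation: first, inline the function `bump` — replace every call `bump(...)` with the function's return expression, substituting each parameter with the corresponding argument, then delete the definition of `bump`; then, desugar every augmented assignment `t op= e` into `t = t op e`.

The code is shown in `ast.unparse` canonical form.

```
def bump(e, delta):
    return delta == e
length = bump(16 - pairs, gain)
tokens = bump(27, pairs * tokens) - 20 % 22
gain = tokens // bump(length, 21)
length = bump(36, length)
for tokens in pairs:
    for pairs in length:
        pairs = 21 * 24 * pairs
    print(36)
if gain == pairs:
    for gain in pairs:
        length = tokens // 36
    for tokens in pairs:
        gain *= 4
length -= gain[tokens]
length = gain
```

2

Transformed code:
length = gain == 16 - pairs
tokens = (pairs * tokens == 27) - 20 % 22
gain = tokens // (21 == length)
length = length == 36
for tokens in pairs:
    for pairs in length:
        pairs = 21 * 24 * pairs
    print(36)
if gain == pairs:
    for gain in pairs:
        length = tokens // 36
    for tokens in pairs:
        gain = gain * 4
length = length - gain[tokens]
length = gain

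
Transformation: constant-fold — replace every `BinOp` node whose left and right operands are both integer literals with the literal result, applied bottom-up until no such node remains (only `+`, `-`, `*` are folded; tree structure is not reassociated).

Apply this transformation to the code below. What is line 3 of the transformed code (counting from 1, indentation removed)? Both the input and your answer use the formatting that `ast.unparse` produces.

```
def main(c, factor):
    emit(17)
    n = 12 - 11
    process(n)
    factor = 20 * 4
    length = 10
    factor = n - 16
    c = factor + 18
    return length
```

Transformed code:
def main(c, factor):
    emit(17)
    n = 1
    process(n)
    factor = 80
    length = 10
    factor = n - 16
    c = factor + 18
    return length

n = 1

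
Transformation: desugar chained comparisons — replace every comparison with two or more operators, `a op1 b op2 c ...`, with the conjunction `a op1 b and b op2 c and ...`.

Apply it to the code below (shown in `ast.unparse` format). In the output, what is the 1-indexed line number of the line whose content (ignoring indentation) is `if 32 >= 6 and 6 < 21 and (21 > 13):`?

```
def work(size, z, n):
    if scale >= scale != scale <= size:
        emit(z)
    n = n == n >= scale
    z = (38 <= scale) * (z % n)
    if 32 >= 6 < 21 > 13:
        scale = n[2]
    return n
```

Transformed code:
def work(size, z, n):
    if scale >= scale and scale != scale and (scale <= size):
        emit(z)
    n = n == n and n >= scale
    z = (38 <= scale) * (z % n)
    if 32 >= 6 and 6 < 21 and (21 > 13):
        scale = n[2]
    return n

6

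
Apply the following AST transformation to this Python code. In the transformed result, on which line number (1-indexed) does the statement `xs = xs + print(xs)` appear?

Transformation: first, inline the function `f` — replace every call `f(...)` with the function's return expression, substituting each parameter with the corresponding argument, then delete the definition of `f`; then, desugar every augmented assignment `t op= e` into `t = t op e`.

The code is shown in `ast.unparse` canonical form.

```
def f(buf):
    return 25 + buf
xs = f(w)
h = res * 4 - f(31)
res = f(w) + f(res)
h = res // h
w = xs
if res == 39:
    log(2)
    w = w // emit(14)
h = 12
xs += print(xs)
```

Transformed code:
xs = 25 + w
h = res * 4 - (25 + 31)
res = 25 + w + (25 + res)
h = res // h
w = xs
if res == 39:
    log(2)
    w = w // emit(14)
h = 12
xs = xs + print(xs)

10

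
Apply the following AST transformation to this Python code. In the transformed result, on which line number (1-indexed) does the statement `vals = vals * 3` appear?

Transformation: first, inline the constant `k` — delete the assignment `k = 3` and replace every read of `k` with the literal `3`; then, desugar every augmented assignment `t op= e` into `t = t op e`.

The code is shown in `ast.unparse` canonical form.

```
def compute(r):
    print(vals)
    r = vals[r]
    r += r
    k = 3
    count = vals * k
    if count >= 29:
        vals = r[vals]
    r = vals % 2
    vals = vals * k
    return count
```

Transformed code:
def compute(r):
    print(vals)
    r = vals[r]
    r = r + r
    count = vals * 3
    if count >= 29:
        vals = r[vals]
    r = vals % 2
    vals = vals * 3
    return count

9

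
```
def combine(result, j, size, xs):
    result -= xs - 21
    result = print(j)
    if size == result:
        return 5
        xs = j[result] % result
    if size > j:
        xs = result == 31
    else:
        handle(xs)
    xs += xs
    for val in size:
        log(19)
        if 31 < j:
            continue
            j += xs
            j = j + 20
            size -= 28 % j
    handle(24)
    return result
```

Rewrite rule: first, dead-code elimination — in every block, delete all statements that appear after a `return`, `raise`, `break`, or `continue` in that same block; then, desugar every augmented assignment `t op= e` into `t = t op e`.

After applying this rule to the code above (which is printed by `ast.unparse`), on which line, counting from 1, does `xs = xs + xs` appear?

10

Transformed code:
def combine(result, j, size, xs):
    result = result - (xs - 21)
    result = print(j)
    if size == result:
        return 5
    if size > j:
        xs = result == 31
    else:
        handle(xs)
    xs = xs + xs
    for val in size:
        log(19)
        if 31 < j:
            continue
    handle(24)
    return result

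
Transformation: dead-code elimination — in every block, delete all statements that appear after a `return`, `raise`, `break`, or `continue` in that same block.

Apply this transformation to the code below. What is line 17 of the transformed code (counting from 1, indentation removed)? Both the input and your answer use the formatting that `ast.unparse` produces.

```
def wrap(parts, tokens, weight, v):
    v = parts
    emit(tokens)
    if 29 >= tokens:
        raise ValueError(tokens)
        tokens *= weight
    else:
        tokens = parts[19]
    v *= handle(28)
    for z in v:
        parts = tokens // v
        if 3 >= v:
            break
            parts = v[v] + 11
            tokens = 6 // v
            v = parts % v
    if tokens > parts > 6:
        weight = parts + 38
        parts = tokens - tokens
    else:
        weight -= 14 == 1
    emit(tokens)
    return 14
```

Transformed code:
def wrap(parts, tokens, weight, v):
    v = parts
    emit(tokens)
    if 29 >= tokens:
        raise ValueError(tokens)
    else:
        tokens = parts[19]
    v *= handle(28)
    for z in v:
        parts = tokens // v
        if 3 >= v:
            break
    if tokens > parts > 6:
        weight = parts + 38
        parts = tokens - tokens
    else:
        weight -= 14 == 1
    emit(tokens)
    return 14

weight -= 14 == 1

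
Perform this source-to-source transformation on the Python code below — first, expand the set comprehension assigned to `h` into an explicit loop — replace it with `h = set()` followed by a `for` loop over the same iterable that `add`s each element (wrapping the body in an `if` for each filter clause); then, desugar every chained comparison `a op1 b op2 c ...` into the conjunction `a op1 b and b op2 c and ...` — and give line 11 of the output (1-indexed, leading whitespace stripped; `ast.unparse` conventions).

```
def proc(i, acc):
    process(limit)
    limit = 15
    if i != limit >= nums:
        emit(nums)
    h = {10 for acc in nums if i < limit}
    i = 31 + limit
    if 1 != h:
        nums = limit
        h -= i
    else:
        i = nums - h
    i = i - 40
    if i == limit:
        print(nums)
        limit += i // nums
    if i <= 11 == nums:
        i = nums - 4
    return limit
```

Transformed code:
def proc(i, acc):
    process(limit)
    limit = 15
    if i != limit and limit >= nums:
        emit(nums)
    h = set()
    for acc in nums:
        if i < limit:
            h.add(10)
    i = 31 + limit
    if 1 != h:
        nums = limit
        h -= i
    else:
        i = nums - h
    i = i - 40
    if i == limit:
        print(nums)
        limit += i // nums
    if i <= 11 and 11 == nums:
        i = nums - 4
    return limit

if 1 != h:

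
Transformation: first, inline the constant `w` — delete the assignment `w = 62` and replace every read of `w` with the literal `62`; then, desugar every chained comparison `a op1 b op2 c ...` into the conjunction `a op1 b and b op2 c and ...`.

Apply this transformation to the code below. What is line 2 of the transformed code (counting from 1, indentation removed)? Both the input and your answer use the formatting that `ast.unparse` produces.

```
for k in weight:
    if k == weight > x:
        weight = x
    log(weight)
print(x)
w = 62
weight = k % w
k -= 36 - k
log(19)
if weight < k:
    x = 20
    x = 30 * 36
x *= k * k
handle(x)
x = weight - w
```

Transformed code:
for k in weight:
    if k == weight and weight > x:
        weight = x
    log(weight)
print(x)
weight = k % 62
k -= 36 - k
log(19)
if weight < k:
    x = 20
    x = 30 * 36
x *= k * k
handle(x)
x = weight - 62

if k == weight and weight > x:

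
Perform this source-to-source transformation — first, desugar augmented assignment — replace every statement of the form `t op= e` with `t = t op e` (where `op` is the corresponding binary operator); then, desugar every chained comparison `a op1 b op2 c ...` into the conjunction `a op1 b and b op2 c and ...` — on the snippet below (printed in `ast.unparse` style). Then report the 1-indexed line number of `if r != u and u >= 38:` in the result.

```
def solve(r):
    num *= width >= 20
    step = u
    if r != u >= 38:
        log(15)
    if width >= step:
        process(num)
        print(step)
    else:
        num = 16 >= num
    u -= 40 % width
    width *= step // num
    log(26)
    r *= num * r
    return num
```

4

Transformed code:
def solve(r):
    num = num * (width >= 20)
    step = u
    if r != u and u >= 38:
        log(15)
    if width >= step:
        process(num)
        print(step)
    else:
        num = 16 >= num
    u = u - 40 % width
    width = width * (step // num)
    log(26)
    r = r * (num * r)
    return num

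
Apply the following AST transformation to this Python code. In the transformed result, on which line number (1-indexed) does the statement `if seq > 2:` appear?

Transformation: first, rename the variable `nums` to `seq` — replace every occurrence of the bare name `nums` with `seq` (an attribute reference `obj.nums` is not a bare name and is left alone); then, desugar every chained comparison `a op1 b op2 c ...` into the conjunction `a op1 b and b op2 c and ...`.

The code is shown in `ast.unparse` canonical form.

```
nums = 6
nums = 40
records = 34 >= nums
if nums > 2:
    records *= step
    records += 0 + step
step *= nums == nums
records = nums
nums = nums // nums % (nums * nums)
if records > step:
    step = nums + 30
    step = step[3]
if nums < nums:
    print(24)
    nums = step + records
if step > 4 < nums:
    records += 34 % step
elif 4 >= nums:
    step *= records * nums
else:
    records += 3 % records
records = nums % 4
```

Transformed code:
seq = 6
seq = 40
records = 34 >= seq
if seq > 2:
    records *= step
    records += 0 + step
step *= seq == seq
records = seq
seq = seq // seq % (seq * seq)
if records > step:
    step = seq + 30
    step = step[3]
if seq < seq:
    print(24)
    seq = step + records
if step > 4 and 4 < seq:
    records += 34 % step
elif 4 >= seq:
    step *= records * seq
else:
    records += 3 % records
records = seq % 4

4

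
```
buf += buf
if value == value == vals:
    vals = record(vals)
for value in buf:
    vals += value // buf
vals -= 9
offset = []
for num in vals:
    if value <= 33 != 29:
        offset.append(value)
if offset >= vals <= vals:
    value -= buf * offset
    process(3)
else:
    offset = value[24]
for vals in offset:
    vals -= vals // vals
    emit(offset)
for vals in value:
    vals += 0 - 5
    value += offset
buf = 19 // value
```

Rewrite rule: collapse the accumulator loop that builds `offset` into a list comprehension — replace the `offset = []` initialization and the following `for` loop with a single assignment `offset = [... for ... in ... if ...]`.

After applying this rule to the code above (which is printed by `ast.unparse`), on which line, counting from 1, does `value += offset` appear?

Transformed code:
buf += buf
if value == value == vals:
    vals = record(vals)
for value in buf:
    vals += value // buf
vals -= 9
offset = [value for num in vals if value <= 33 != 29]
if offset >= vals <= vals:
    value -= buf * offset
    process(3)
else:
    offset = value[24]
for vals in offset:
    vals -= vals // vals
    emit(offset)
for vals in value:
    vals += 0 - 5
    value += offset
buf = 19 // value

18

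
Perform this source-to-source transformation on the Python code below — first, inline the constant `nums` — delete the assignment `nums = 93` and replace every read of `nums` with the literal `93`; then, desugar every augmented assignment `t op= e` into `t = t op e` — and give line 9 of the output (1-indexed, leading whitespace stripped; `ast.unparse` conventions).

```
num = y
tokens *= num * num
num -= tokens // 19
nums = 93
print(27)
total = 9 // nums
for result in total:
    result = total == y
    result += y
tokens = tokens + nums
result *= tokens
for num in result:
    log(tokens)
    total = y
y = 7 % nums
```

Transformed code:
num = y
tokens = tokens * (num * num)
num = num - tokens // 19
print(27)
total = 9 // 93
for result in total:
    result = total == y
    result = result + y
tokens = tokens + 93
result = result * tokens
for num in result:
    log(tokens)
    total = y
y = 7 % 93

tokens = tokens + 93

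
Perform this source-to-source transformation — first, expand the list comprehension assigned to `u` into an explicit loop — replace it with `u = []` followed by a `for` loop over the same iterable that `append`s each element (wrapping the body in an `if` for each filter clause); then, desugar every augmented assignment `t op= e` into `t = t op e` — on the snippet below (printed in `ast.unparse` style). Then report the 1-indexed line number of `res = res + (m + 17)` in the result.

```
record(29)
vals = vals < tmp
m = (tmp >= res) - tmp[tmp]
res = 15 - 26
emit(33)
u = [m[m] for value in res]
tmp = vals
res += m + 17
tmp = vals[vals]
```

Transformed code:
record(29)
vals = vals < tmp
m = (tmp >= res) - tmp[tmp]
res = 15 - 26
emit(33)
u = []
for value in res:
    u.append(m[m])
tmp = vals
res = res + (m + 17)
tmp = vals[vals]

10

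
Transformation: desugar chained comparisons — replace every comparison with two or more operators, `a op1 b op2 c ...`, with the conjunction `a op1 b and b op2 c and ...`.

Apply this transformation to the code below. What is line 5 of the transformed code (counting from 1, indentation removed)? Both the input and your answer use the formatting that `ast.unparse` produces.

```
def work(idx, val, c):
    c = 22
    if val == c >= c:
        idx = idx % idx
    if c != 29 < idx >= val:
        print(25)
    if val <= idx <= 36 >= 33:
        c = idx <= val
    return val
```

if c != 29 and 29 < idx and (idx >= val):

Transformed code:
def work(idx, val, c):
    c = 22
    if val == c and c >= c:
        idx = idx % idx
    if c != 29 and 29 < idx and (idx >= val):
        print(25)
    if val <= idx and idx <= 36 and (36 >= 33):
        c = idx <= val
    return val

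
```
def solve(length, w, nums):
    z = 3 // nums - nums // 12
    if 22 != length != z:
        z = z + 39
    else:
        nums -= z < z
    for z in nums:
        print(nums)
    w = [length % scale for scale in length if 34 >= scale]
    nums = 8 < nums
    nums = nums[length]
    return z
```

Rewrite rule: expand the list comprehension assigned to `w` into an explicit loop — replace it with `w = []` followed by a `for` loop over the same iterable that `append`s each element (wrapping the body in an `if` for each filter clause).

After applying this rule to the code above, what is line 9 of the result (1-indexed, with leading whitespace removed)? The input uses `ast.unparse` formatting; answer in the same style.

Transformed code:
def solve(length, w, nums):
    z = 3 // nums - nums // 12
    if 22 != length != z:
        z = z + 39
    else:
        nums -= z < z
    for z in nums:
        print(nums)
    w = []
    for scale in length:
        if 34 >= scale:
            w.append(length % scale)
    nums = 8 < nums
    nums = nums[length]
    return z

w = []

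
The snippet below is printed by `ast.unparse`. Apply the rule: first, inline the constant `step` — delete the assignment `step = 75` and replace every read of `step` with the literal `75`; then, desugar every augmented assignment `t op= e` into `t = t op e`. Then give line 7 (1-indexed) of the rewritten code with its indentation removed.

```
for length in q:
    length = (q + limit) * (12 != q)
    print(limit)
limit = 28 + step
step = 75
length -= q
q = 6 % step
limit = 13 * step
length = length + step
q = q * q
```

limit = 13 * 75

Transformed code:
for length in q:
    length = (q + limit) * (12 != q)
    print(limit)
limit = 28 + 75
length = length - q
q = 6 % 75
limit = 13 * 75
length = length + 75
q = q * q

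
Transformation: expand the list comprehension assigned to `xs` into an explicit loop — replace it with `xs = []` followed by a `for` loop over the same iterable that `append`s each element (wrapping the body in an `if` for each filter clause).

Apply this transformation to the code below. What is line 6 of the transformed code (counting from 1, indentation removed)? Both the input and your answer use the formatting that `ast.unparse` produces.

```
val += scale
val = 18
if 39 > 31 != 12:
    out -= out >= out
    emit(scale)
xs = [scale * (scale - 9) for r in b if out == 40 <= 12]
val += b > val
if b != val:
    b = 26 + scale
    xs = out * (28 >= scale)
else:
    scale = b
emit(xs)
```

Transformed code:
val += scale
val = 18
if 39 > 31 != 12:
    out -= out >= out
    emit(scale)
xs = []
for r in b:
    if out == 40 <= 12:
        xs.append(scale * (scale - 9))
val += b > val
if b != val:
    b = 26 + scale
    xs = out * (28 >= scale)
else:
    scale = b
emit(xs)

xs = []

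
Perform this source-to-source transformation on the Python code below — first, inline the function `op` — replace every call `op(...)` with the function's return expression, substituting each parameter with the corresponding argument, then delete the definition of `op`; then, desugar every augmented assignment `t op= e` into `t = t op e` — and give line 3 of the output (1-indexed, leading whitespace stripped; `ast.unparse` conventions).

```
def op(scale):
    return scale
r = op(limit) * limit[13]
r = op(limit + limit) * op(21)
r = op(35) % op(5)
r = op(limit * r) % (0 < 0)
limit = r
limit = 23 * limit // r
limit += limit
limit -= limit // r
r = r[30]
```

r = 35 % 5

Transformed code:
r = limit * limit[13]
r = (limit + limit) * 21
r = 35 % 5
r = limit * r % (0 < 0)
limit = r
limit = 23 * limit // r
limit = limit + limit
limit = limit - limit // r
r = r[30]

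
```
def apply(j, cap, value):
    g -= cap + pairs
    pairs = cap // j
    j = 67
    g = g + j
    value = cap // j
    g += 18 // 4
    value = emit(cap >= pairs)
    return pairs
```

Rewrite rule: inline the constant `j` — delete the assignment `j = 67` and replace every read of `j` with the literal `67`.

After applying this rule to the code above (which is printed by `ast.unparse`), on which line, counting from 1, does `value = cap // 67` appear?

5

Transformed code:
def apply(j, cap, value):
    g -= cap + pairs
    pairs = cap // 67
    g = g + 67
    value = cap // 67
    g += 18 // 4
    value = emit(cap >= pairs)
    return pairs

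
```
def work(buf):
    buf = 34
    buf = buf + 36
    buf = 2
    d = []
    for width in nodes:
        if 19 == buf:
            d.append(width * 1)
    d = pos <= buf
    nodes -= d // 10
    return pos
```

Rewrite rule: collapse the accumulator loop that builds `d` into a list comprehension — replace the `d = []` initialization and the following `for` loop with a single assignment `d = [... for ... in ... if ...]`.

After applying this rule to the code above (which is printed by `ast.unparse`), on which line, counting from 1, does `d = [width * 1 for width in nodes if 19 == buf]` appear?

5

Transformed code:
def work(buf):
    buf = 34
    buf = buf + 36
    buf = 2
    d = [width * 1 for width in nodes if 19 == buf]
    d = pos <= buf
    nodes -= d // 10
    return pos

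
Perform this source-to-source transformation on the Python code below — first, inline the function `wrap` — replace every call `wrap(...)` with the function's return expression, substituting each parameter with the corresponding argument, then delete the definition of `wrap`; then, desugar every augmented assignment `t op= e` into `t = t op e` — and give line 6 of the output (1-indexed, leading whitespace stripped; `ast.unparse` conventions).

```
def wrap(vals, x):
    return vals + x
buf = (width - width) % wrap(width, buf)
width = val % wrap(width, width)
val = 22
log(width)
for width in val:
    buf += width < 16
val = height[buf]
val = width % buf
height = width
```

buf = buf + (width < 16)

Transformed code:
buf = (width - width) % (width + buf)
width = val % (width + width)
val = 22
log(width)
for width in val:
    buf = buf + (width < 16)
val = height[buf]
val = width % buf
height = width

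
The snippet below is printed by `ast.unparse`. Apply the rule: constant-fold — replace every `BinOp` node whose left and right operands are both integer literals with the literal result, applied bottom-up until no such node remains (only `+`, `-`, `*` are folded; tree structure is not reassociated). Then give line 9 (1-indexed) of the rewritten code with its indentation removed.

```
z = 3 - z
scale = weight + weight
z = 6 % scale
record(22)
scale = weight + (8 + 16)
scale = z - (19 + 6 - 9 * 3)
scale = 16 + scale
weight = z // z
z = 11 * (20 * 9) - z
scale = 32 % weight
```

z = 1980 - z

Transformed code:
z = 3 - z
scale = weight + weight
z = 6 % scale
record(22)
scale = weight + 24
scale = z - -2
scale = 16 + scale
weight = z // z
z = 1980 - z
scale = 32 % weight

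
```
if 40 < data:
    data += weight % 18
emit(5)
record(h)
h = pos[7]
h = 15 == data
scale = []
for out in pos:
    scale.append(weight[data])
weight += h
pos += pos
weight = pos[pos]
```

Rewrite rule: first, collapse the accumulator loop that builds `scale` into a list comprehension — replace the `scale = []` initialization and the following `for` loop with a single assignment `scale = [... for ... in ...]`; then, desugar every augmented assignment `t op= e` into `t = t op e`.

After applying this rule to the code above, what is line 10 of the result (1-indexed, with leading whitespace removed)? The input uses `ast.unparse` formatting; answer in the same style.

weight = pos[pos]

Transformed code:
if 40 < data:
    data = data + weight % 18
emit(5)
record(h)
h = pos[7]
h = 15 == data
scale = [weight[data] for out in pos]
weight = weight + h
pos = pos + pos
weight = pos[pos]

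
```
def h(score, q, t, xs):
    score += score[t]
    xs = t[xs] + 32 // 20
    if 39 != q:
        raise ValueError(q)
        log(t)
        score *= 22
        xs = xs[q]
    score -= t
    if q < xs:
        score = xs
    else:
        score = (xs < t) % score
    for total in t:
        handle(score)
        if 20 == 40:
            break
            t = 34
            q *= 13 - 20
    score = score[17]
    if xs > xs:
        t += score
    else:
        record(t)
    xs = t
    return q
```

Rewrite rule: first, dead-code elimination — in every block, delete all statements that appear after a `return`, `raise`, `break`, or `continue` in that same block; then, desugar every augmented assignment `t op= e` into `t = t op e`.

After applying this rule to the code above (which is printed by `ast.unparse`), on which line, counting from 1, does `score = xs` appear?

Transformed code:
def h(score, q, t, xs):
    score = score + score[t]
    xs = t[xs] + 32 // 20
    if 39 != q:
        raise ValueError(q)
    score = score - t
    if q < xs:
        score = xs
    else:
        score = (xs < t) % score
    for total in t:
        handle(score)
        if 20 == 40:
            break
    score = score[17]
    if xs > xs:
        t = t + score
    else:
        record(t)
    xs = t
    return q

8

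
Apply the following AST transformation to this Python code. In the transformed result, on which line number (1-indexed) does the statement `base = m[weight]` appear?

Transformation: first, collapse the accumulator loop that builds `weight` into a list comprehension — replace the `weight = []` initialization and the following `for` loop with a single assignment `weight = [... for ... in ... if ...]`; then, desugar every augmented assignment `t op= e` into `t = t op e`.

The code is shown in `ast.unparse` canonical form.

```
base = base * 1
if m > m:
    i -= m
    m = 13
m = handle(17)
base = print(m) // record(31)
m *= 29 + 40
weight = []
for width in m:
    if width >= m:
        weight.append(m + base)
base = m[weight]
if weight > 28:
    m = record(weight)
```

Transformed code:
base = base * 1
if m > m:
    i = i - m
    m = 13
m = handle(17)
base = print(m) // record(31)
m = m * (29 + 40)
weight = [m + base for width in m if width >= m]
base = m[weight]
if weight > 28:
    m = record(weight)

9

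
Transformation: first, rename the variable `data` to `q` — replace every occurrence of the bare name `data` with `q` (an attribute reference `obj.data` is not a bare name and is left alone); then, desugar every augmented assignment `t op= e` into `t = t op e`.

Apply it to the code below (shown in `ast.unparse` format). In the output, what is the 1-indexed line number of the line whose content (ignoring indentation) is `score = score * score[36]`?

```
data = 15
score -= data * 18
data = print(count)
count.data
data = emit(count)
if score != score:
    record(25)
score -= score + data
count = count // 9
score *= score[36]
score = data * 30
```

10

Transformed code:
q = 15
score = score - q * 18
q = print(count)
count.data
q = emit(count)
if score != score:
    record(25)
score = score - (score + q)
count = count // 9
score = score * score[36]
score = q * 30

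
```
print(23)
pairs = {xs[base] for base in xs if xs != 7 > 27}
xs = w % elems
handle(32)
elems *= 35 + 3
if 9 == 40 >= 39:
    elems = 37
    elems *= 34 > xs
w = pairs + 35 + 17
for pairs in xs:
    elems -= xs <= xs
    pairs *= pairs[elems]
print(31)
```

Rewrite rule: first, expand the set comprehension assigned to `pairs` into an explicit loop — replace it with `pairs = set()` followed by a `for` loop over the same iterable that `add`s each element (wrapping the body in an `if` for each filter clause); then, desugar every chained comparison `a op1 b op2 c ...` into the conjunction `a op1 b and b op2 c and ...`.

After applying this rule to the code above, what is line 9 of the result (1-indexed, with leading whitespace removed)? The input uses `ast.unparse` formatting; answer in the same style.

if 9 == 40 and 40 >= 39:

Transformed code:
print(23)
pairs = set()
for base in xs:
    if xs != 7 and 7 > 27:
        pairs.add(xs[base])
xs = w % elems
handle(32)
elems *= 35 + 3
if 9 == 40 and 40 >= 39:
    elems = 37
    elems *= 34 > xs
w = pairs + 35 + 17
for pairs in xs:
    elems -= xs <= xs
    pairs *= pairs[elems]
print(31)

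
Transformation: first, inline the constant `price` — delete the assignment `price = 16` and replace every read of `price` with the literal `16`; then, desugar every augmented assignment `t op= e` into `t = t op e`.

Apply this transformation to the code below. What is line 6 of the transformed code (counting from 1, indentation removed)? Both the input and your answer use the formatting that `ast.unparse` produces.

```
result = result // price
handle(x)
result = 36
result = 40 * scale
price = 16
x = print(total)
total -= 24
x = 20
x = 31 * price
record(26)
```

total = total - 24

Transformed code:
result = result // 16
handle(x)
result = 36
result = 40 * scale
x = print(total)
total = total - 24
x = 20
x = 31 * 16
record(26)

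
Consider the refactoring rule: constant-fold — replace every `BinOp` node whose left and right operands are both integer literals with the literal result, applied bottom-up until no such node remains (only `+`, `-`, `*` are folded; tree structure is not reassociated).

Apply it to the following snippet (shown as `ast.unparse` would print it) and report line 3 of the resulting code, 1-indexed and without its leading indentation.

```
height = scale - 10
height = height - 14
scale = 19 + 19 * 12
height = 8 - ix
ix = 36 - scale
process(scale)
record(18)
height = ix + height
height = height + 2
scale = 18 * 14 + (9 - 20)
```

scale = 247

Transformed code:
height = scale - 10
height = height - 14
scale = 247
height = 8 - ix
ix = 36 - scale
process(scale)
record(18)
height = ix + height
height = height + 2
scale = 241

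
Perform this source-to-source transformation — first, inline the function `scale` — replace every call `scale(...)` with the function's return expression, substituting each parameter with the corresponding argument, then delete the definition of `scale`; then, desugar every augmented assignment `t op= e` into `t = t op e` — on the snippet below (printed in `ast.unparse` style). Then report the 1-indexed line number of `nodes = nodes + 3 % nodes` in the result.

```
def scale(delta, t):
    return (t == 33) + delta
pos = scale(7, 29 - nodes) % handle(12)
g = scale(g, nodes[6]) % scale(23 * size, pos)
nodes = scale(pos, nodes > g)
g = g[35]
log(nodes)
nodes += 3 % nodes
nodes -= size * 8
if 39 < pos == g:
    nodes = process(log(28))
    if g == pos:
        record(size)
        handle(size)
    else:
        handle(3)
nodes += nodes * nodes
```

Transformed code:
pos = ((29 - nodes == 33) + 7) % handle(12)
g = ((nodes[6] == 33) + g) % ((pos == 33) + 23 * size)
nodes = ((nodes > g) == 33) + pos
g = g[35]
log(nodes)
nodes = nodes + 3 % nodes
nodes = nodes - size * 8
if 39 < pos == g:
    nodes = process(log(28))
    if g == pos:
        record(size)
        handle(size)
    else:
        handle(3)
nodes = nodes + nodes * nodes

6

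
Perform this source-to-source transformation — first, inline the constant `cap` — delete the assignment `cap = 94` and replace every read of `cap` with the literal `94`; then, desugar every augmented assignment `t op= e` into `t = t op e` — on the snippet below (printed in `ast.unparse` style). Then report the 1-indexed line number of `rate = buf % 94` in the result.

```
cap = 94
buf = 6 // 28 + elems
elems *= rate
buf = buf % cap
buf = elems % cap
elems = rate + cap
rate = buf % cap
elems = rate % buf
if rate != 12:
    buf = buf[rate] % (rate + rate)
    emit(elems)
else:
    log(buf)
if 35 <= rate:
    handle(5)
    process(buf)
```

6

Transformed code:
buf = 6 // 28 + elems
elems = elems * rate
buf = buf % 94
buf = elems % 94
elems = rate + 94
rate = buf % 94
elems = rate % buf
if rate != 12:
    buf = buf[rate] % (rate + rate)
    emit(elems)
else:
    log(buf)
if 35 <= rate:
    handle(5)
    process(buf)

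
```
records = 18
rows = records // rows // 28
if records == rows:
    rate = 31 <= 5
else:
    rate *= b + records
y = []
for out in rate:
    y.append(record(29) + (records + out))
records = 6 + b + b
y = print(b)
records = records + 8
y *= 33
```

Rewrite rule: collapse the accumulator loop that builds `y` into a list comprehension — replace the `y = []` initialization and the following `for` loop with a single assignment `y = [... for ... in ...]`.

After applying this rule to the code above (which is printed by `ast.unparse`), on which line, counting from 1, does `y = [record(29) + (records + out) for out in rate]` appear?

7

Transformed code:
records = 18
rows = records // rows // 28
if records == rows:
    rate = 31 <= 5
else:
    rate *= b + records
y = [record(29) + (records + out) for out in rate]
records = 6 + b + b
y = print(b)
records = records + 8
y *= 33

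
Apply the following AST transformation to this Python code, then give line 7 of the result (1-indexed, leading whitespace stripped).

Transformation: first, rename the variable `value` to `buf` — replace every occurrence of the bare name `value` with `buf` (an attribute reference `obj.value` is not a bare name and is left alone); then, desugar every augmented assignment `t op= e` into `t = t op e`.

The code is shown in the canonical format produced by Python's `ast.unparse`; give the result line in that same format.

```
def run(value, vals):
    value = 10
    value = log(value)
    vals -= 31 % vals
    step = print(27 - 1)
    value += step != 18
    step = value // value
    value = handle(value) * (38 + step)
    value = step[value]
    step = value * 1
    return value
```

step = buf // buf

Transformed code:
def run(buf, vals):
    buf = 10
    buf = log(buf)
    vals = vals - 31 % vals
    step = print(27 - 1)
    buf = buf + (step != 18)
    step = buf // buf
    buf = handle(buf) * (38 + step)
    buf = step[buf]
    step = buf * 1
    return buf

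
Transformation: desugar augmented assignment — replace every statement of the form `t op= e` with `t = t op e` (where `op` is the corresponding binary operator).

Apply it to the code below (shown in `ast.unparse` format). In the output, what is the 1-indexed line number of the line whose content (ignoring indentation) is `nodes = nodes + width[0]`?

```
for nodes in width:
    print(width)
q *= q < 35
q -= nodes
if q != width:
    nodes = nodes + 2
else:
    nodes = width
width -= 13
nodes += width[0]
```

10

Transformed code:
for nodes in width:
    print(width)
q = q * (q < 35)
q = q - nodes
if q != width:
    nodes = nodes + 2
else:
    nodes = width
width = width - 13
nodes = nodes + width[0]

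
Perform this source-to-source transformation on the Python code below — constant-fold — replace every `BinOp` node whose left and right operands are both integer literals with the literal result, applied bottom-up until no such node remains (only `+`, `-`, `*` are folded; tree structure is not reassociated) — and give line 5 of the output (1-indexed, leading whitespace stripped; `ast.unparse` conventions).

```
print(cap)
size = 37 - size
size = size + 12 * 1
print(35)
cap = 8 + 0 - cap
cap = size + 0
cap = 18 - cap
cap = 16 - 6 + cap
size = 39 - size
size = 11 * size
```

cap = 8 - cap

Transformed code:
print(cap)
size = 37 - size
size = size + 12
print(35)
cap = 8 - cap
cap = size + 0
cap = 18 - cap
cap = 10 + cap
size = 39 - size
size = 11 * size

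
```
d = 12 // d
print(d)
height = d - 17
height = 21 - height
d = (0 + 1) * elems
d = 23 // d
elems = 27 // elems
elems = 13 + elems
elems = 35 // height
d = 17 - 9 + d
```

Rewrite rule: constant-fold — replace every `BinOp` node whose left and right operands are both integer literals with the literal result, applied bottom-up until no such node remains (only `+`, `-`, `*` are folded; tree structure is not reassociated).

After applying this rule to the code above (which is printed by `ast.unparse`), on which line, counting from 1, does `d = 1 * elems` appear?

5

Transformed code:
d = 12 // d
print(d)
height = d - 17
height = 21 - height
d = 1 * elems
d = 23 // d
elems = 27 // elems
elems = 13 + elems
elems = 35 // height
d = 8 + d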